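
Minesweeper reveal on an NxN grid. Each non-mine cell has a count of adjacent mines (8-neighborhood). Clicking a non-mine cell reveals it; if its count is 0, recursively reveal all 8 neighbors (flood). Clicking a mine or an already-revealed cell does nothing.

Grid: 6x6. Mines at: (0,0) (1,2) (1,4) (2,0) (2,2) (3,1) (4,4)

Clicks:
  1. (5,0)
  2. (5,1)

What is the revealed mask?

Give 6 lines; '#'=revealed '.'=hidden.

Click 1 (5,0) count=0: revealed 8 new [(4,0) (4,1) (4,2) (4,3) (5,0) (5,1) (5,2) (5,3)] -> total=8
Click 2 (5,1) count=0: revealed 0 new [(none)] -> total=8

Answer: ......
......
......
......
####..
####..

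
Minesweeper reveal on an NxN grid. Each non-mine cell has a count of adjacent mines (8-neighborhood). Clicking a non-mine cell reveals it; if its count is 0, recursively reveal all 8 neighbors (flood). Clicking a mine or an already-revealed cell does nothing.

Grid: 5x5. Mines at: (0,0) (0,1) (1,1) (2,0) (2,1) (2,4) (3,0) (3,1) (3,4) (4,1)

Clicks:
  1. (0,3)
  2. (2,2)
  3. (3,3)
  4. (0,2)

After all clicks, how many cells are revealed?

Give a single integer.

Answer: 8

Derivation:
Click 1 (0,3) count=0: revealed 6 new [(0,2) (0,3) (0,4) (1,2) (1,3) (1,4)] -> total=6
Click 2 (2,2) count=3: revealed 1 new [(2,2)] -> total=7
Click 3 (3,3) count=2: revealed 1 new [(3,3)] -> total=8
Click 4 (0,2) count=2: revealed 0 new [(none)] -> total=8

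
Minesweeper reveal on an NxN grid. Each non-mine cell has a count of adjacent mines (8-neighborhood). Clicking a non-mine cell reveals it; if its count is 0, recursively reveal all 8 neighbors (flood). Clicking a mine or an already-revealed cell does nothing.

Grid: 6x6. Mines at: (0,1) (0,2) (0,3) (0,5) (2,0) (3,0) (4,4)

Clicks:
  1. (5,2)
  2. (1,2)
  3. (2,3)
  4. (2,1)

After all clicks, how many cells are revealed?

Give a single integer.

Answer: 23

Derivation:
Click 1 (5,2) count=0: revealed 23 new [(1,1) (1,2) (1,3) (1,4) (1,5) (2,1) (2,2) (2,3) (2,4) (2,5) (3,1) (3,2) (3,3) (3,4) (3,5) (4,0) (4,1) (4,2) (4,3) (5,0) (5,1) (5,2) (5,3)] -> total=23
Click 2 (1,2) count=3: revealed 0 new [(none)] -> total=23
Click 3 (2,3) count=0: revealed 0 new [(none)] -> total=23
Click 4 (2,1) count=2: revealed 0 new [(none)] -> total=23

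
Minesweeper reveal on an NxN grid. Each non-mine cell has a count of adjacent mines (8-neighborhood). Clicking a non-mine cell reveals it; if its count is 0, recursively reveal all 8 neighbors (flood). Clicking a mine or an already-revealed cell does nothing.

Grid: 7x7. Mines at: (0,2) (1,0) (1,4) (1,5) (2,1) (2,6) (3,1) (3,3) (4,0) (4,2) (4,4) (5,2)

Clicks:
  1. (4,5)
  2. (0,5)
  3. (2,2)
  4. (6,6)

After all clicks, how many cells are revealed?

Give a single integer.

Click 1 (4,5) count=1: revealed 1 new [(4,5)] -> total=1
Click 2 (0,5) count=2: revealed 1 new [(0,5)] -> total=2
Click 3 (2,2) count=3: revealed 1 new [(2,2)] -> total=3
Click 4 (6,6) count=0: revealed 11 new [(3,5) (3,6) (4,6) (5,3) (5,4) (5,5) (5,6) (6,3) (6,4) (6,5) (6,6)] -> total=14

Answer: 14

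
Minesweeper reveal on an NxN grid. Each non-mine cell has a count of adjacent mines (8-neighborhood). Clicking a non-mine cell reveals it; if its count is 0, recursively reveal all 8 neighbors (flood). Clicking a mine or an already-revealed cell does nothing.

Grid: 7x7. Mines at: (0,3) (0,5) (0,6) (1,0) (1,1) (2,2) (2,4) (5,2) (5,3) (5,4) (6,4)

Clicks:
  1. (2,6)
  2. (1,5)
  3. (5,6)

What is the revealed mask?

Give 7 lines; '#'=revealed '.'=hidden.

Click 1 (2,6) count=0: revealed 12 new [(1,5) (1,6) (2,5) (2,6) (3,5) (3,6) (4,5) (4,6) (5,5) (5,6) (6,5) (6,6)] -> total=12
Click 2 (1,5) count=3: revealed 0 new [(none)] -> total=12
Click 3 (5,6) count=0: revealed 0 new [(none)] -> total=12

Answer: .......
.....##
.....##
.....##
.....##
.....##
.....##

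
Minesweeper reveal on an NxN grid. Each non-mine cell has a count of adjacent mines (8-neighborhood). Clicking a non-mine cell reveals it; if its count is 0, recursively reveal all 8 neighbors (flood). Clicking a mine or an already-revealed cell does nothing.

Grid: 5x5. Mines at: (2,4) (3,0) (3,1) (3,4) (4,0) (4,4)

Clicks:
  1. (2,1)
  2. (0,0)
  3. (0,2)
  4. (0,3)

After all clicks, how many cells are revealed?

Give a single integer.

Answer: 14

Derivation:
Click 1 (2,1) count=2: revealed 1 new [(2,1)] -> total=1
Click 2 (0,0) count=0: revealed 13 new [(0,0) (0,1) (0,2) (0,3) (0,4) (1,0) (1,1) (1,2) (1,3) (1,4) (2,0) (2,2) (2,3)] -> total=14
Click 3 (0,2) count=0: revealed 0 new [(none)] -> total=14
Click 4 (0,3) count=0: revealed 0 new [(none)] -> total=14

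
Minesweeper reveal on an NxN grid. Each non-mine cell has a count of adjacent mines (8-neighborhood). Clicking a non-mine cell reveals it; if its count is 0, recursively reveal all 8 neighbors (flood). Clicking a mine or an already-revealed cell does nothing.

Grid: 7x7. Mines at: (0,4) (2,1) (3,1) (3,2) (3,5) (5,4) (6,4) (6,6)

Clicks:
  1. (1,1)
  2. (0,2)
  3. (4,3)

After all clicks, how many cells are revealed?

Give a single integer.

Click 1 (1,1) count=1: revealed 1 new [(1,1)] -> total=1
Click 2 (0,2) count=0: revealed 7 new [(0,0) (0,1) (0,2) (0,3) (1,0) (1,2) (1,3)] -> total=8
Click 3 (4,3) count=2: revealed 1 new [(4,3)] -> total=9

Answer: 9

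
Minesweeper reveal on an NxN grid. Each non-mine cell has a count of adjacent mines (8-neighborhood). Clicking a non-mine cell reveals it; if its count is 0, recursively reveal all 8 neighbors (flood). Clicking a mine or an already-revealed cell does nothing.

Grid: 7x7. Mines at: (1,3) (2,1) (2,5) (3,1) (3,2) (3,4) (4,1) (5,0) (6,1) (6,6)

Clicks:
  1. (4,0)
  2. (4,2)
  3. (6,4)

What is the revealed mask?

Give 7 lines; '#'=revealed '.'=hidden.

Answer: .......
.......
.......
.......
#.####.
..####.
..####.

Derivation:
Click 1 (4,0) count=3: revealed 1 new [(4,0)] -> total=1
Click 2 (4,2) count=3: revealed 1 new [(4,2)] -> total=2
Click 3 (6,4) count=0: revealed 11 new [(4,3) (4,4) (4,5) (5,2) (5,3) (5,4) (5,5) (6,2) (6,3) (6,4) (6,5)] -> total=13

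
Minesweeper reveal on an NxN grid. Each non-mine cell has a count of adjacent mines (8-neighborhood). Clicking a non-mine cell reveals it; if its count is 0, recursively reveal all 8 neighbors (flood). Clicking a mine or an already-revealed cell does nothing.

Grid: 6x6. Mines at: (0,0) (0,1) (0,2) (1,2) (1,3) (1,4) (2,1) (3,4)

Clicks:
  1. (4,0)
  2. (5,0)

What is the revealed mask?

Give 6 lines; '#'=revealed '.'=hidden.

Click 1 (4,0) count=0: revealed 16 new [(3,0) (3,1) (3,2) (3,3) (4,0) (4,1) (4,2) (4,3) (4,4) (4,5) (5,0) (5,1) (5,2) (5,3) (5,4) (5,5)] -> total=16
Click 2 (5,0) count=0: revealed 0 new [(none)] -> total=16

Answer: ......
......
......
####..
######
######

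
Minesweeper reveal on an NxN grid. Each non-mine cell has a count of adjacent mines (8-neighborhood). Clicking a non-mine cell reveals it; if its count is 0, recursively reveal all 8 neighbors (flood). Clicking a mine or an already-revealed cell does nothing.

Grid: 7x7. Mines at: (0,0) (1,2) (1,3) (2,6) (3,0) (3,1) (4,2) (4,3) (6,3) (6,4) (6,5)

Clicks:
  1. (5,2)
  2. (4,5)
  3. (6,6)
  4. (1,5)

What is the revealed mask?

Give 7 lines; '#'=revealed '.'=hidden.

Click 1 (5,2) count=3: revealed 1 new [(5,2)] -> total=1
Click 2 (4,5) count=0: revealed 9 new [(3,4) (3,5) (3,6) (4,4) (4,5) (4,6) (5,4) (5,5) (5,6)] -> total=10
Click 3 (6,6) count=1: revealed 1 new [(6,6)] -> total=11
Click 4 (1,5) count=1: revealed 1 new [(1,5)] -> total=12

Answer: .......
.....#.
.......
....###
....###
..#.###
......#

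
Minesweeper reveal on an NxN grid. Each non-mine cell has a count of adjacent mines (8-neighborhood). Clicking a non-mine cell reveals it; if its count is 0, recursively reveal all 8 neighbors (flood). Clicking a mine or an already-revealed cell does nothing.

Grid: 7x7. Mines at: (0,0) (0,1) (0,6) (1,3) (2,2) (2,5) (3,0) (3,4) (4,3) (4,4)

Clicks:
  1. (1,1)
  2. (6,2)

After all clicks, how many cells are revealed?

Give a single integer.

Answer: 22

Derivation:
Click 1 (1,1) count=3: revealed 1 new [(1,1)] -> total=1
Click 2 (6,2) count=0: revealed 21 new [(3,5) (3,6) (4,0) (4,1) (4,2) (4,5) (4,6) (5,0) (5,1) (5,2) (5,3) (5,4) (5,5) (5,6) (6,0) (6,1) (6,2) (6,3) (6,4) (6,5) (6,6)] -> total=22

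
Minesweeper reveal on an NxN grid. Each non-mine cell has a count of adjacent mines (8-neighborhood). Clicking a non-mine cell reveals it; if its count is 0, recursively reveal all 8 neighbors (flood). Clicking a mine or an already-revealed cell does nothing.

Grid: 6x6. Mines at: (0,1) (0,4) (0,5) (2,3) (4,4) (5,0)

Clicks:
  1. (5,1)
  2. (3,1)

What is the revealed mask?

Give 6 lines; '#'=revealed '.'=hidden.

Answer: ......
###...
###...
####..
####..
.###..

Derivation:
Click 1 (5,1) count=1: revealed 1 new [(5,1)] -> total=1
Click 2 (3,1) count=0: revealed 16 new [(1,0) (1,1) (1,2) (2,0) (2,1) (2,2) (3,0) (3,1) (3,2) (3,3) (4,0) (4,1) (4,2) (4,3) (5,2) (5,3)] -> total=17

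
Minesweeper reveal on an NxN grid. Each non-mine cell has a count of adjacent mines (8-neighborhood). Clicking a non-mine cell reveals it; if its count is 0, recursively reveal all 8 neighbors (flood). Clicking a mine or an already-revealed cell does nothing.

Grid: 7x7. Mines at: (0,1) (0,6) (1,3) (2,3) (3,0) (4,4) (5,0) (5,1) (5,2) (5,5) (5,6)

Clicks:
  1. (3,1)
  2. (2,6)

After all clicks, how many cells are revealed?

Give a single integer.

Click 1 (3,1) count=1: revealed 1 new [(3,1)] -> total=1
Click 2 (2,6) count=0: revealed 11 new [(1,4) (1,5) (1,6) (2,4) (2,5) (2,6) (3,4) (3,5) (3,6) (4,5) (4,6)] -> total=12

Answer: 12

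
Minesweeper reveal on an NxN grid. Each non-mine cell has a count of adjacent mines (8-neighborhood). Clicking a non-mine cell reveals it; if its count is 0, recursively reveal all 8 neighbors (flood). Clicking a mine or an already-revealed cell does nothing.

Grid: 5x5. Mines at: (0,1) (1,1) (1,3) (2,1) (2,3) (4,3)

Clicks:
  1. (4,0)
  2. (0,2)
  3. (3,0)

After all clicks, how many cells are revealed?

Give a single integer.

Click 1 (4,0) count=0: revealed 6 new [(3,0) (3,1) (3,2) (4,0) (4,1) (4,2)] -> total=6
Click 2 (0,2) count=3: revealed 1 new [(0,2)] -> total=7
Click 3 (3,0) count=1: revealed 0 new [(none)] -> total=7

Answer: 7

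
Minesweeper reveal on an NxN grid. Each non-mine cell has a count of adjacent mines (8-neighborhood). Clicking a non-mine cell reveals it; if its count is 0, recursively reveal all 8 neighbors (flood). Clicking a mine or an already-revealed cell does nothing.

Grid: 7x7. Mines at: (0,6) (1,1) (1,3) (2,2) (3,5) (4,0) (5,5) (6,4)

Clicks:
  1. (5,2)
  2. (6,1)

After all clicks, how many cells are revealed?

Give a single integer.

Answer: 17

Derivation:
Click 1 (5,2) count=0: revealed 17 new [(3,1) (3,2) (3,3) (3,4) (4,1) (4,2) (4,3) (4,4) (5,0) (5,1) (5,2) (5,3) (5,4) (6,0) (6,1) (6,2) (6,3)] -> total=17
Click 2 (6,1) count=0: revealed 0 new [(none)] -> total=17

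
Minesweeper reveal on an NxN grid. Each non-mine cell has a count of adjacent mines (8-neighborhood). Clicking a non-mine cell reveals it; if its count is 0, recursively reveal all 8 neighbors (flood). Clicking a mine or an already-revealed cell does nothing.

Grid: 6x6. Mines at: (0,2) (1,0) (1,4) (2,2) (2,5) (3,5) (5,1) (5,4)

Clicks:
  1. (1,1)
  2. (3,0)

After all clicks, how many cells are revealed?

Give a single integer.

Click 1 (1,1) count=3: revealed 1 new [(1,1)] -> total=1
Click 2 (3,0) count=0: revealed 6 new [(2,0) (2,1) (3,0) (3,1) (4,0) (4,1)] -> total=7

Answer: 7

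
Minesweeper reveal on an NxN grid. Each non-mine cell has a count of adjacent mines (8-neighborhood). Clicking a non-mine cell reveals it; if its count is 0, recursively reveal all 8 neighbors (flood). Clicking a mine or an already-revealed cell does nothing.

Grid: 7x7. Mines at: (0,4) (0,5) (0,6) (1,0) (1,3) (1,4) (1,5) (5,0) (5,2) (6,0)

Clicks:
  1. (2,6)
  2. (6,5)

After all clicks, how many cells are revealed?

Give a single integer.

Answer: 29

Derivation:
Click 1 (2,6) count=1: revealed 1 new [(2,6)] -> total=1
Click 2 (6,5) count=0: revealed 28 new [(2,0) (2,1) (2,2) (2,3) (2,4) (2,5) (3,0) (3,1) (3,2) (3,3) (3,4) (3,5) (3,6) (4,0) (4,1) (4,2) (4,3) (4,4) (4,5) (4,6) (5,3) (5,4) (5,5) (5,6) (6,3) (6,4) (6,5) (6,6)] -> total=29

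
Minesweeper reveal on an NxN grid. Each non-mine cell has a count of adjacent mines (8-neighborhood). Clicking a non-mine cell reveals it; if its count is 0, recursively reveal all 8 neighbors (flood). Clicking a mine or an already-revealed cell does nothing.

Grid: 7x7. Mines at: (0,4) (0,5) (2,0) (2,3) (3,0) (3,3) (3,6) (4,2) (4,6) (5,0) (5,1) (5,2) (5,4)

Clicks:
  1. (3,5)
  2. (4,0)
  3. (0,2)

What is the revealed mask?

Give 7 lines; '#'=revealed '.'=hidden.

Answer: ####...
####...
.......
.....#.
#......
.......
.......

Derivation:
Click 1 (3,5) count=2: revealed 1 new [(3,5)] -> total=1
Click 2 (4,0) count=3: revealed 1 new [(4,0)] -> total=2
Click 3 (0,2) count=0: revealed 8 new [(0,0) (0,1) (0,2) (0,3) (1,0) (1,1) (1,2) (1,3)] -> total=10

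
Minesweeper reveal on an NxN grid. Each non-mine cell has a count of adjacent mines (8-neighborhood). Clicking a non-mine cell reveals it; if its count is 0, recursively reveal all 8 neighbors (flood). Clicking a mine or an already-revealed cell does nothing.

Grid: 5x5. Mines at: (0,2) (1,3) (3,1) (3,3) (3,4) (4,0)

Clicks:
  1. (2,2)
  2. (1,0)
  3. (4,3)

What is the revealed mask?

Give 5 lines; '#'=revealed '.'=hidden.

Answer: ##...
##...
###..
.....
...#.

Derivation:
Click 1 (2,2) count=3: revealed 1 new [(2,2)] -> total=1
Click 2 (1,0) count=0: revealed 6 new [(0,0) (0,1) (1,0) (1,1) (2,0) (2,1)] -> total=7
Click 3 (4,3) count=2: revealed 1 new [(4,3)] -> total=8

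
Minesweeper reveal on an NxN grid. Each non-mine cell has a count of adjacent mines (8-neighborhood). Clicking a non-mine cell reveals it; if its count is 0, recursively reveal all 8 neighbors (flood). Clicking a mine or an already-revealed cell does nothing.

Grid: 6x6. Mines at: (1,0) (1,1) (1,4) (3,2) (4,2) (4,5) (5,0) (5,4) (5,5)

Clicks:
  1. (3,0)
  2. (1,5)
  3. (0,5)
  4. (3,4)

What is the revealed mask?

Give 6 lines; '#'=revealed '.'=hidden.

Click 1 (3,0) count=0: revealed 6 new [(2,0) (2,1) (3,0) (3,1) (4,0) (4,1)] -> total=6
Click 2 (1,5) count=1: revealed 1 new [(1,5)] -> total=7
Click 3 (0,5) count=1: revealed 1 new [(0,5)] -> total=8
Click 4 (3,4) count=1: revealed 1 new [(3,4)] -> total=9

Answer: .....#
.....#
##....
##..#.
##....
......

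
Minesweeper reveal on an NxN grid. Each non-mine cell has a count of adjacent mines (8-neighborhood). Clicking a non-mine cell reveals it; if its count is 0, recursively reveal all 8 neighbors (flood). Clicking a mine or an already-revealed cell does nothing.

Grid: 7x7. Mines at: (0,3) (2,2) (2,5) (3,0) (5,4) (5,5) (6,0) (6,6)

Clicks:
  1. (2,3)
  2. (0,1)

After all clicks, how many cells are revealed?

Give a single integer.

Click 1 (2,3) count=1: revealed 1 new [(2,3)] -> total=1
Click 2 (0,1) count=0: revealed 8 new [(0,0) (0,1) (0,2) (1,0) (1,1) (1,2) (2,0) (2,1)] -> total=9

Answer: 9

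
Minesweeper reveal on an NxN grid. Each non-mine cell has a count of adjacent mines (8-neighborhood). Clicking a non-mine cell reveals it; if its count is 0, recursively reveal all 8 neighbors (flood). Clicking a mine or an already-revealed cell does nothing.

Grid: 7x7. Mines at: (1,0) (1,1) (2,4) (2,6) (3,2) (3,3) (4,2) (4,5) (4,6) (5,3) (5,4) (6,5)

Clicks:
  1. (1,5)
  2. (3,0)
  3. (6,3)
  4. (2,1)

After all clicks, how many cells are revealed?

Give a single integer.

Answer: 14

Derivation:
Click 1 (1,5) count=2: revealed 1 new [(1,5)] -> total=1
Click 2 (3,0) count=0: revealed 12 new [(2,0) (2,1) (3,0) (3,1) (4,0) (4,1) (5,0) (5,1) (5,2) (6,0) (6,1) (6,2)] -> total=13
Click 3 (6,3) count=2: revealed 1 new [(6,3)] -> total=14
Click 4 (2,1) count=3: revealed 0 new [(none)] -> total=14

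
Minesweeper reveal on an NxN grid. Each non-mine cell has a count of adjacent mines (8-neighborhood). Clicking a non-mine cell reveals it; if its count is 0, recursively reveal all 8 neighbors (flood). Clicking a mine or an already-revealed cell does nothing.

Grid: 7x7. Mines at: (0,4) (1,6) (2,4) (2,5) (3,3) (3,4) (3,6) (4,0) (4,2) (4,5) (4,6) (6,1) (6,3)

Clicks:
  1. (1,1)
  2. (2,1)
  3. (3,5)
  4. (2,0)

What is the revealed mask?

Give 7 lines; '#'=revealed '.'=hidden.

Answer: ####...
####...
####...
###..#.
.......
.......
.......

Derivation:
Click 1 (1,1) count=0: revealed 15 new [(0,0) (0,1) (0,2) (0,3) (1,0) (1,1) (1,2) (1,3) (2,0) (2,1) (2,2) (2,3) (3,0) (3,1) (3,2)] -> total=15
Click 2 (2,1) count=0: revealed 0 new [(none)] -> total=15
Click 3 (3,5) count=6: revealed 1 new [(3,5)] -> total=16
Click 4 (2,0) count=0: revealed 0 new [(none)] -> total=16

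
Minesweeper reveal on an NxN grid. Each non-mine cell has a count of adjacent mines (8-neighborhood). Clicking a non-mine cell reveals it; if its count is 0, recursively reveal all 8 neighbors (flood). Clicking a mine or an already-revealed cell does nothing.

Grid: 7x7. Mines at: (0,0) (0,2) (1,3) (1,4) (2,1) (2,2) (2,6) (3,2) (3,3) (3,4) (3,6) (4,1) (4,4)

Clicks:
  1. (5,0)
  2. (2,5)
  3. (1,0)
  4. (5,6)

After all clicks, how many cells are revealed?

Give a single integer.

Answer: 18

Derivation:
Click 1 (5,0) count=1: revealed 1 new [(5,0)] -> total=1
Click 2 (2,5) count=4: revealed 1 new [(2,5)] -> total=2
Click 3 (1,0) count=2: revealed 1 new [(1,0)] -> total=3
Click 4 (5,6) count=0: revealed 15 new [(4,5) (4,6) (5,1) (5,2) (5,3) (5,4) (5,5) (5,6) (6,0) (6,1) (6,2) (6,3) (6,4) (6,5) (6,6)] -> total=18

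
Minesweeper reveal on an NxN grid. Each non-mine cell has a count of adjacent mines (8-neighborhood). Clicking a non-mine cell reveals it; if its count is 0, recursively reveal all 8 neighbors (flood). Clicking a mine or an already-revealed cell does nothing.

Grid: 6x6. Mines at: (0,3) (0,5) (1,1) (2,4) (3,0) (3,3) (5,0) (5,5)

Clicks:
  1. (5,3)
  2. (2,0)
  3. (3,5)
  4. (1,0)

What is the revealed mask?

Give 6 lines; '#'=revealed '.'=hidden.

Answer: ......
#.....
#.....
.....#
.####.
.####.

Derivation:
Click 1 (5,3) count=0: revealed 8 new [(4,1) (4,2) (4,3) (4,4) (5,1) (5,2) (5,3) (5,4)] -> total=8
Click 2 (2,0) count=2: revealed 1 new [(2,0)] -> total=9
Click 3 (3,5) count=1: revealed 1 new [(3,5)] -> total=10
Click 4 (1,0) count=1: revealed 1 new [(1,0)] -> total=11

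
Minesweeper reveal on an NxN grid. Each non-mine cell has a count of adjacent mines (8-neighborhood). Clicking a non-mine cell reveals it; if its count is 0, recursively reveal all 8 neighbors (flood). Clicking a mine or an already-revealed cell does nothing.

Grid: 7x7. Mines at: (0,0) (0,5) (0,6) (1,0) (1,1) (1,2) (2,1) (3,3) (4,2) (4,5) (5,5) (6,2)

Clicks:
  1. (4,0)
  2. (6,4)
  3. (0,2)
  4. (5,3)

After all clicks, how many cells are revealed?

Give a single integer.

Answer: 11

Derivation:
Click 1 (4,0) count=0: revealed 8 new [(3,0) (3,1) (4,0) (4,1) (5,0) (5,1) (6,0) (6,1)] -> total=8
Click 2 (6,4) count=1: revealed 1 new [(6,4)] -> total=9
Click 3 (0,2) count=2: revealed 1 new [(0,2)] -> total=10
Click 4 (5,3) count=2: revealed 1 new [(5,3)] -> total=11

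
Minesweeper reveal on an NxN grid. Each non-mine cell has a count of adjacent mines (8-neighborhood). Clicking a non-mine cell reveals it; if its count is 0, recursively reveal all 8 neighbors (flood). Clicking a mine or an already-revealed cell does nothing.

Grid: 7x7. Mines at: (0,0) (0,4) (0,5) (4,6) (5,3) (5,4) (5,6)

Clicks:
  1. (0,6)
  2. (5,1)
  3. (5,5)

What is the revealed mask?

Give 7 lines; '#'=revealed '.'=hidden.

Click 1 (0,6) count=1: revealed 1 new [(0,6)] -> total=1
Click 2 (5,1) count=0: revealed 36 new [(0,1) (0,2) (0,3) (1,0) (1,1) (1,2) (1,3) (1,4) (1,5) (1,6) (2,0) (2,1) (2,2) (2,3) (2,4) (2,5) (2,6) (3,0) (3,1) (3,2) (3,3) (3,4) (3,5) (3,6) (4,0) (4,1) (4,2) (4,3) (4,4) (4,5) (5,0) (5,1) (5,2) (6,0) (6,1) (6,2)] -> total=37
Click 3 (5,5) count=3: revealed 1 new [(5,5)] -> total=38

Answer: .###..#
#######
#######
#######
######.
###..#.
###....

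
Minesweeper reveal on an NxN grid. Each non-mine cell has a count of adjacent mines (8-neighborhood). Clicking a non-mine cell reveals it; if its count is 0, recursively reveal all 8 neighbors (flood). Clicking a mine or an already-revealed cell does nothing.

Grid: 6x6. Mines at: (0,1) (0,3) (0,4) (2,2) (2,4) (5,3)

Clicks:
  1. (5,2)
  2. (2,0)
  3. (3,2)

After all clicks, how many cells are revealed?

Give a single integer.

Click 1 (5,2) count=1: revealed 1 new [(5,2)] -> total=1
Click 2 (2,0) count=0: revealed 12 new [(1,0) (1,1) (2,0) (2,1) (3,0) (3,1) (3,2) (4,0) (4,1) (4,2) (5,0) (5,1)] -> total=13
Click 3 (3,2) count=1: revealed 0 new [(none)] -> total=13

Answer: 13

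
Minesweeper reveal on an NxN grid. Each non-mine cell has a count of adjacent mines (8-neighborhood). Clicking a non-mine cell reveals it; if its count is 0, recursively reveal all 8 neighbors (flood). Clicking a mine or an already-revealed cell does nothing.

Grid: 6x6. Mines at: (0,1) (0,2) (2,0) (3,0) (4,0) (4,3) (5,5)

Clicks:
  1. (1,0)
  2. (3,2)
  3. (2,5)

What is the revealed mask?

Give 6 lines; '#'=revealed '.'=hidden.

Answer: ...###
######
.#####
.#####
....##
......

Derivation:
Click 1 (1,0) count=2: revealed 1 new [(1,0)] -> total=1
Click 2 (3,2) count=1: revealed 1 new [(3,2)] -> total=2
Click 3 (2,5) count=0: revealed 19 new [(0,3) (0,4) (0,5) (1,1) (1,2) (1,3) (1,4) (1,5) (2,1) (2,2) (2,3) (2,4) (2,5) (3,1) (3,3) (3,4) (3,5) (4,4) (4,5)] -> total=21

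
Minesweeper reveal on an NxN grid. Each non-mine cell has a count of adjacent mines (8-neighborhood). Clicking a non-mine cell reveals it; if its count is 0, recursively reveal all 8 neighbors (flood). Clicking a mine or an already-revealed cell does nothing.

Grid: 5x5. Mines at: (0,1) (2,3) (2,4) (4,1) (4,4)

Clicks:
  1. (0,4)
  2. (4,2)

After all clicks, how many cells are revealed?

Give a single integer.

Click 1 (0,4) count=0: revealed 6 new [(0,2) (0,3) (0,4) (1,2) (1,3) (1,4)] -> total=6
Click 2 (4,2) count=1: revealed 1 new [(4,2)] -> total=7

Answer: 7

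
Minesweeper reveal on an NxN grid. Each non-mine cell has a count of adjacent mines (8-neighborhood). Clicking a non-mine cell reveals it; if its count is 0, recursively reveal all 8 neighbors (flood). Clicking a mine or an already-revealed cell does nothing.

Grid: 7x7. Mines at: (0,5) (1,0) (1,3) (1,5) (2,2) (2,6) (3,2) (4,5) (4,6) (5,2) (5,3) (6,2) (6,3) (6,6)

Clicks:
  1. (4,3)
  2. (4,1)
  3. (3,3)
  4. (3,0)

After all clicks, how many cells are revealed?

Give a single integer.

Answer: 12

Derivation:
Click 1 (4,3) count=3: revealed 1 new [(4,3)] -> total=1
Click 2 (4,1) count=2: revealed 1 new [(4,1)] -> total=2
Click 3 (3,3) count=2: revealed 1 new [(3,3)] -> total=3
Click 4 (3,0) count=0: revealed 9 new [(2,0) (2,1) (3,0) (3,1) (4,0) (5,0) (5,1) (6,0) (6,1)] -> total=12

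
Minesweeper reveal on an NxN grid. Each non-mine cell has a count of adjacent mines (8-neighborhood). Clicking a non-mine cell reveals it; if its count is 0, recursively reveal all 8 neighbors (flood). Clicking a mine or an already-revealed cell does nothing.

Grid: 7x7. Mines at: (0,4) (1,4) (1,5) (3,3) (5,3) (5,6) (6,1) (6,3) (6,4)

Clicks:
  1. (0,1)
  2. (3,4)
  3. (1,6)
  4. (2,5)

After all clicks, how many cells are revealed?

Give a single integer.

Click 1 (0,1) count=0: revealed 21 new [(0,0) (0,1) (0,2) (0,3) (1,0) (1,1) (1,2) (1,3) (2,0) (2,1) (2,2) (2,3) (3,0) (3,1) (3,2) (4,0) (4,1) (4,2) (5,0) (5,1) (5,2)] -> total=21
Click 2 (3,4) count=1: revealed 1 new [(3,4)] -> total=22
Click 3 (1,6) count=1: revealed 1 new [(1,6)] -> total=23
Click 4 (2,5) count=2: revealed 1 new [(2,5)] -> total=24

Answer: 24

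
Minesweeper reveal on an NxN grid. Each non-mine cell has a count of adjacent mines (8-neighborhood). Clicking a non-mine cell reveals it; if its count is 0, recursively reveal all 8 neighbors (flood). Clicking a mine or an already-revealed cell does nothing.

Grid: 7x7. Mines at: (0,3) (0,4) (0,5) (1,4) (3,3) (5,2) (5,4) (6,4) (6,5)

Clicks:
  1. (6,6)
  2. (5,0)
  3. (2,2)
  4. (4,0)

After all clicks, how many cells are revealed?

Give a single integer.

Click 1 (6,6) count=1: revealed 1 new [(6,6)] -> total=1
Click 2 (5,0) count=0: revealed 19 new [(0,0) (0,1) (0,2) (1,0) (1,1) (1,2) (2,0) (2,1) (2,2) (3,0) (3,1) (3,2) (4,0) (4,1) (4,2) (5,0) (5,1) (6,0) (6,1)] -> total=20
Click 3 (2,2) count=1: revealed 0 new [(none)] -> total=20
Click 4 (4,0) count=0: revealed 0 new [(none)] -> total=20

Answer: 20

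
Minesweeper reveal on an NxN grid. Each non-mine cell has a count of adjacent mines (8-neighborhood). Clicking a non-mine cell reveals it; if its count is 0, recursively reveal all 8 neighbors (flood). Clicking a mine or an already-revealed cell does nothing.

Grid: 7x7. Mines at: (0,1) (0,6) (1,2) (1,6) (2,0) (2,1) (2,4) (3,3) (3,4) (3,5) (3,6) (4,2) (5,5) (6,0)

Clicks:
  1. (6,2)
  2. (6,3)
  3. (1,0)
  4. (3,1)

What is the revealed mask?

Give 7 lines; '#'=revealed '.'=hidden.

Answer: .......
#......
.......
.#.....
.......
.####..
.####..

Derivation:
Click 1 (6,2) count=0: revealed 8 new [(5,1) (5,2) (5,3) (5,4) (6,1) (6,2) (6,3) (6,4)] -> total=8
Click 2 (6,3) count=0: revealed 0 new [(none)] -> total=8
Click 3 (1,0) count=3: revealed 1 new [(1,0)] -> total=9
Click 4 (3,1) count=3: revealed 1 new [(3,1)] -> total=10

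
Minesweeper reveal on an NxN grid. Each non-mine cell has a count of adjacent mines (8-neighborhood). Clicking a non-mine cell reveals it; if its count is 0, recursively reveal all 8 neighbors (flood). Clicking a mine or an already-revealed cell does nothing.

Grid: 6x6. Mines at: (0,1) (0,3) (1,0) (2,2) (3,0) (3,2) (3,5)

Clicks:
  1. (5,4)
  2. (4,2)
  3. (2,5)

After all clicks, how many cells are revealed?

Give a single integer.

Click 1 (5,4) count=0: revealed 12 new [(4,0) (4,1) (4,2) (4,3) (4,4) (4,5) (5,0) (5,1) (5,2) (5,3) (5,4) (5,5)] -> total=12
Click 2 (4,2) count=1: revealed 0 new [(none)] -> total=12
Click 3 (2,5) count=1: revealed 1 new [(2,5)] -> total=13

Answer: 13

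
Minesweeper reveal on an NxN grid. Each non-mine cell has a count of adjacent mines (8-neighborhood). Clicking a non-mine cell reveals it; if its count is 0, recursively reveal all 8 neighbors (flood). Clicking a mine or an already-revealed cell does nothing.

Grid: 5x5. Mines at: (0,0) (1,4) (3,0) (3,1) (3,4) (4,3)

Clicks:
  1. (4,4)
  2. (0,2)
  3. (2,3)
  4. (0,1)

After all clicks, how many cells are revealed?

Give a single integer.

Answer: 10

Derivation:
Click 1 (4,4) count=2: revealed 1 new [(4,4)] -> total=1
Click 2 (0,2) count=0: revealed 9 new [(0,1) (0,2) (0,3) (1,1) (1,2) (1,3) (2,1) (2,2) (2,3)] -> total=10
Click 3 (2,3) count=2: revealed 0 new [(none)] -> total=10
Click 4 (0,1) count=1: revealed 0 new [(none)] -> total=10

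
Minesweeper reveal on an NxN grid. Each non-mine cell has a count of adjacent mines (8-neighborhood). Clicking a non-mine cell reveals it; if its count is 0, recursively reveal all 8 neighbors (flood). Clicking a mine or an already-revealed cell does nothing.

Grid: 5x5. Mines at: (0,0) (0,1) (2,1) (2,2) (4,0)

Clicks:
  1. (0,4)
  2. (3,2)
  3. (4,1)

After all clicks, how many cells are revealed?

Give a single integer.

Answer: 16

Derivation:
Click 1 (0,4) count=0: revealed 16 new [(0,2) (0,3) (0,4) (1,2) (1,3) (1,4) (2,3) (2,4) (3,1) (3,2) (3,3) (3,4) (4,1) (4,2) (4,3) (4,4)] -> total=16
Click 2 (3,2) count=2: revealed 0 new [(none)] -> total=16
Click 3 (4,1) count=1: revealed 0 new [(none)] -> total=16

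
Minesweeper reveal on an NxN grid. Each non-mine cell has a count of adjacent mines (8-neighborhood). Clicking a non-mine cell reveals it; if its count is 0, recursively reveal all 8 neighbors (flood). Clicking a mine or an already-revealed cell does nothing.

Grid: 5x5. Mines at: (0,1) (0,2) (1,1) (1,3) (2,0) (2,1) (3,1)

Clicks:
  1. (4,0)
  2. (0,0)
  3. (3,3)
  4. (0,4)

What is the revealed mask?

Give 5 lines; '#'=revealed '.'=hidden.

Answer: #...#
.....
..###
..###
#.###

Derivation:
Click 1 (4,0) count=1: revealed 1 new [(4,0)] -> total=1
Click 2 (0,0) count=2: revealed 1 new [(0,0)] -> total=2
Click 3 (3,3) count=0: revealed 9 new [(2,2) (2,3) (2,4) (3,2) (3,3) (3,4) (4,2) (4,3) (4,4)] -> total=11
Click 4 (0,4) count=1: revealed 1 new [(0,4)] -> total=12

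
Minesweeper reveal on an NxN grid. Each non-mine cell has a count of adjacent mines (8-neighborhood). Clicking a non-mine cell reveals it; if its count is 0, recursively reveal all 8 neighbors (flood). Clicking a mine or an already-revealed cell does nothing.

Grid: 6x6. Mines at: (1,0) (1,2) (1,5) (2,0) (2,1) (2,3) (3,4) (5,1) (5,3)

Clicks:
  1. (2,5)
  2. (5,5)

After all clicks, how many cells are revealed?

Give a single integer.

Answer: 5

Derivation:
Click 1 (2,5) count=2: revealed 1 new [(2,5)] -> total=1
Click 2 (5,5) count=0: revealed 4 new [(4,4) (4,5) (5,4) (5,5)] -> total=5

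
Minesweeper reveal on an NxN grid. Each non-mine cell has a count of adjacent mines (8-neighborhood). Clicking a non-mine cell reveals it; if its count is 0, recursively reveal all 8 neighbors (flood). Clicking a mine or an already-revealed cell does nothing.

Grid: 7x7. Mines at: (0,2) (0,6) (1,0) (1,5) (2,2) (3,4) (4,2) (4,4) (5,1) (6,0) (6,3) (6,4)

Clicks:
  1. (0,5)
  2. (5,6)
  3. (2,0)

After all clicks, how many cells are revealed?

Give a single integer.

Answer: 12

Derivation:
Click 1 (0,5) count=2: revealed 1 new [(0,5)] -> total=1
Click 2 (5,6) count=0: revealed 10 new [(2,5) (2,6) (3,5) (3,6) (4,5) (4,6) (5,5) (5,6) (6,5) (6,6)] -> total=11
Click 3 (2,0) count=1: revealed 1 new [(2,0)] -> total=12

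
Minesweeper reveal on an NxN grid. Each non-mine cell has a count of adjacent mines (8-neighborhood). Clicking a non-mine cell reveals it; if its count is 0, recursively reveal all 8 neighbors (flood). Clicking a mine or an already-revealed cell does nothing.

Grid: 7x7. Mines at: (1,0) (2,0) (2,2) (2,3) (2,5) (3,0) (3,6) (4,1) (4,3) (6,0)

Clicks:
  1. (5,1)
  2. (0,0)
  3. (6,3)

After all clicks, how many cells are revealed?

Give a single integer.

Click 1 (5,1) count=2: revealed 1 new [(5,1)] -> total=1
Click 2 (0,0) count=1: revealed 1 new [(0,0)] -> total=2
Click 3 (6,3) count=0: revealed 14 new [(4,4) (4,5) (4,6) (5,2) (5,3) (5,4) (5,5) (5,6) (6,1) (6,2) (6,3) (6,4) (6,5) (6,6)] -> total=16

Answer: 16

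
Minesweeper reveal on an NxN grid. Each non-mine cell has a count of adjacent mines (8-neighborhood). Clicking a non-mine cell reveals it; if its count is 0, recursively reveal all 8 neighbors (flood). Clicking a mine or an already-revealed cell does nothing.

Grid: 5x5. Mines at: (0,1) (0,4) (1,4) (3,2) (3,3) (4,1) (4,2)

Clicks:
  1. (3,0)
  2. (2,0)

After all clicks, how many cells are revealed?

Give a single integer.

Click 1 (3,0) count=1: revealed 1 new [(3,0)] -> total=1
Click 2 (2,0) count=0: revealed 5 new [(1,0) (1,1) (2,0) (2,1) (3,1)] -> total=6

Answer: 6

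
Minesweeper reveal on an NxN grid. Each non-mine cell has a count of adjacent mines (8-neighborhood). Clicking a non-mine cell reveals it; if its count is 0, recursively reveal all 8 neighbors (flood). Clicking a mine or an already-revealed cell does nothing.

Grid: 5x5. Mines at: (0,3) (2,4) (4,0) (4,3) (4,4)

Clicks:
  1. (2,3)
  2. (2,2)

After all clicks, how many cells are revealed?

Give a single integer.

Answer: 15

Derivation:
Click 1 (2,3) count=1: revealed 1 new [(2,3)] -> total=1
Click 2 (2,2) count=0: revealed 14 new [(0,0) (0,1) (0,2) (1,0) (1,1) (1,2) (1,3) (2,0) (2,1) (2,2) (3,0) (3,1) (3,2) (3,3)] -> total=15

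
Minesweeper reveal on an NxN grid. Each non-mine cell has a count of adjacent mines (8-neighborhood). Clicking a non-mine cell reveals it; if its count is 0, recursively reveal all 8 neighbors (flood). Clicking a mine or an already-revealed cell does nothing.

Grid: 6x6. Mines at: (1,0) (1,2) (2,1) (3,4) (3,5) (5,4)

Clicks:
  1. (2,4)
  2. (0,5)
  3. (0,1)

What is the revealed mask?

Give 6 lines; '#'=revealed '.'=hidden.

Answer: .#.###
...###
...###
......
......
......

Derivation:
Click 1 (2,4) count=2: revealed 1 new [(2,4)] -> total=1
Click 2 (0,5) count=0: revealed 8 new [(0,3) (0,4) (0,5) (1,3) (1,4) (1,5) (2,3) (2,5)] -> total=9
Click 3 (0,1) count=2: revealed 1 new [(0,1)] -> total=10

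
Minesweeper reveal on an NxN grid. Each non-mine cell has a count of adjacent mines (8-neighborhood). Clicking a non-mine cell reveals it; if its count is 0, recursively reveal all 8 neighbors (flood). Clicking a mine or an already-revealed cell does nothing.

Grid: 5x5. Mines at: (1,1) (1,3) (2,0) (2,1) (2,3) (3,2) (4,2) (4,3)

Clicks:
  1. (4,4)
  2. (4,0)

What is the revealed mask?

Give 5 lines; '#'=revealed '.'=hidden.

Click 1 (4,4) count=1: revealed 1 new [(4,4)] -> total=1
Click 2 (4,0) count=0: revealed 4 new [(3,0) (3,1) (4,0) (4,1)] -> total=5

Answer: .....
.....
.....
##...
##..#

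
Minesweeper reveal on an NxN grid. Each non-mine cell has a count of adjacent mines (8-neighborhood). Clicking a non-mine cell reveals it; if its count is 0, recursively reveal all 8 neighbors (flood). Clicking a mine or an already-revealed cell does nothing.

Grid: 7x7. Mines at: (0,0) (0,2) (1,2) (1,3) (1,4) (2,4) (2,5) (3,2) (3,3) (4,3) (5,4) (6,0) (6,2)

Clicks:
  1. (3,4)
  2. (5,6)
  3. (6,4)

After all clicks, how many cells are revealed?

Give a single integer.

Answer: 10

Derivation:
Click 1 (3,4) count=4: revealed 1 new [(3,4)] -> total=1
Click 2 (5,6) count=0: revealed 8 new [(3,5) (3,6) (4,5) (4,6) (5,5) (5,6) (6,5) (6,6)] -> total=9
Click 3 (6,4) count=1: revealed 1 new [(6,4)] -> total=10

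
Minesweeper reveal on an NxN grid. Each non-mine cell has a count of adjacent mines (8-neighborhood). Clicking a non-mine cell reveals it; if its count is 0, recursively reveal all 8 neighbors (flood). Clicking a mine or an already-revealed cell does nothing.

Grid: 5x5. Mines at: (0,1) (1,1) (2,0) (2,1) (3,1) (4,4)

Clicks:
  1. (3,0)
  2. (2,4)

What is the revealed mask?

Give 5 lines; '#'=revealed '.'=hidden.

Answer: ..###
..###
..###
#.###
.....

Derivation:
Click 1 (3,0) count=3: revealed 1 new [(3,0)] -> total=1
Click 2 (2,4) count=0: revealed 12 new [(0,2) (0,3) (0,4) (1,2) (1,3) (1,4) (2,2) (2,3) (2,4) (3,2) (3,3) (3,4)] -> total=13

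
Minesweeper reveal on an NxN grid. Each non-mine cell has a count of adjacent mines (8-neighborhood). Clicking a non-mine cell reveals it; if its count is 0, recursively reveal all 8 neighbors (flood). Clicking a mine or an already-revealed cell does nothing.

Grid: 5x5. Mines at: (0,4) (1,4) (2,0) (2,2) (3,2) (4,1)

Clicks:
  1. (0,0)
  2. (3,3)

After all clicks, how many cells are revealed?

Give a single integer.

Answer: 9

Derivation:
Click 1 (0,0) count=0: revealed 8 new [(0,0) (0,1) (0,2) (0,3) (1,0) (1,1) (1,2) (1,3)] -> total=8
Click 2 (3,3) count=2: revealed 1 new [(3,3)] -> total=9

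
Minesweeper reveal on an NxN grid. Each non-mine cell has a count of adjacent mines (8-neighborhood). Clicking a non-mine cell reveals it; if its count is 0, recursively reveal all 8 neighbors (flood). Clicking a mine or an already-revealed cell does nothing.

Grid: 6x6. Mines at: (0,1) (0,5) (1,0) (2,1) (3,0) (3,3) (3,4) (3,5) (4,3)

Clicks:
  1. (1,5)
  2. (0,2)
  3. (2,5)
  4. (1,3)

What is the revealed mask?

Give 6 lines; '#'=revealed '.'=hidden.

Click 1 (1,5) count=1: revealed 1 new [(1,5)] -> total=1
Click 2 (0,2) count=1: revealed 1 new [(0,2)] -> total=2
Click 3 (2,5) count=2: revealed 1 new [(2,5)] -> total=3
Click 4 (1,3) count=0: revealed 8 new [(0,3) (0,4) (1,2) (1,3) (1,4) (2,2) (2,3) (2,4)] -> total=11

Answer: ..###.
..####
..####
......
......
......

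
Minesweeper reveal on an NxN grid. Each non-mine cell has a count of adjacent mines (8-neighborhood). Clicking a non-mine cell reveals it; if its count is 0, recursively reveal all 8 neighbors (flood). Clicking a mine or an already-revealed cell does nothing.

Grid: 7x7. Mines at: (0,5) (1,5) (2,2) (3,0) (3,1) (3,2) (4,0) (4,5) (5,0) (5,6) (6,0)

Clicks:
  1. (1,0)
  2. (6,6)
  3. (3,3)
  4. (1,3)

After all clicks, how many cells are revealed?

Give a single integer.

Answer: 14

Derivation:
Click 1 (1,0) count=0: revealed 12 new [(0,0) (0,1) (0,2) (0,3) (0,4) (1,0) (1,1) (1,2) (1,3) (1,4) (2,0) (2,1)] -> total=12
Click 2 (6,6) count=1: revealed 1 new [(6,6)] -> total=13
Click 3 (3,3) count=2: revealed 1 new [(3,3)] -> total=14
Click 4 (1,3) count=1: revealed 0 new [(none)] -> total=14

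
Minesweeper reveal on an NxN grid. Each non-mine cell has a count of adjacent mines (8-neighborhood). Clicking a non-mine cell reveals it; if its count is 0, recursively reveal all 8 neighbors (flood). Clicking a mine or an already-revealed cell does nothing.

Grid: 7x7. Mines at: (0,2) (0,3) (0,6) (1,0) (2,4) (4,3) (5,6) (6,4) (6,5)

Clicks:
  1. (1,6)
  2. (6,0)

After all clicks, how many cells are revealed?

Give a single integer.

Click 1 (1,6) count=1: revealed 1 new [(1,6)] -> total=1
Click 2 (6,0) count=0: revealed 22 new [(1,1) (1,2) (1,3) (2,0) (2,1) (2,2) (2,3) (3,0) (3,1) (3,2) (3,3) (4,0) (4,1) (4,2) (5,0) (5,1) (5,2) (5,3) (6,0) (6,1) (6,2) (6,3)] -> total=23

Answer: 23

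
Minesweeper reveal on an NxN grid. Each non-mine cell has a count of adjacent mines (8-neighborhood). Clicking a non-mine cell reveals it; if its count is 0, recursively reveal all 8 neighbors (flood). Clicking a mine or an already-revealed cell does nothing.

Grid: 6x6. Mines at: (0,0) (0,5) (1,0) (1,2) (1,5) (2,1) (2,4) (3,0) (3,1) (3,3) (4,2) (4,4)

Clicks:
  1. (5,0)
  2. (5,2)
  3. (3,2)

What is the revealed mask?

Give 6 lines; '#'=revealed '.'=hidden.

Answer: ......
......
......
..#...
##....
###...

Derivation:
Click 1 (5,0) count=0: revealed 4 new [(4,0) (4,1) (5,0) (5,1)] -> total=4
Click 2 (5,2) count=1: revealed 1 new [(5,2)] -> total=5
Click 3 (3,2) count=4: revealed 1 new [(3,2)] -> total=6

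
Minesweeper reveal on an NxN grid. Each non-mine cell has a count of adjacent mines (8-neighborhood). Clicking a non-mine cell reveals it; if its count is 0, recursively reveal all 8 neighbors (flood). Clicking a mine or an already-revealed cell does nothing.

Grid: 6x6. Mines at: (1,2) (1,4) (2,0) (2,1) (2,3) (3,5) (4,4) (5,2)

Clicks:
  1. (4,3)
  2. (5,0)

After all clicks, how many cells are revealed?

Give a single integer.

Answer: 7

Derivation:
Click 1 (4,3) count=2: revealed 1 new [(4,3)] -> total=1
Click 2 (5,0) count=0: revealed 6 new [(3,0) (3,1) (4,0) (4,1) (5,0) (5,1)] -> total=7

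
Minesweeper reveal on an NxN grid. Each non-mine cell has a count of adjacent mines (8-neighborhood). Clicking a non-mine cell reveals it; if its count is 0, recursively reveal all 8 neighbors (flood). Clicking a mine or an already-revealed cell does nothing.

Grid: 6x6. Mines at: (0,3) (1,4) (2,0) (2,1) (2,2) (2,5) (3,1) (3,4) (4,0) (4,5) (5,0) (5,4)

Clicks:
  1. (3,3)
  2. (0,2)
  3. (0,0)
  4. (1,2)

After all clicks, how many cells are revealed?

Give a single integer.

Answer: 7

Derivation:
Click 1 (3,3) count=2: revealed 1 new [(3,3)] -> total=1
Click 2 (0,2) count=1: revealed 1 new [(0,2)] -> total=2
Click 3 (0,0) count=0: revealed 5 new [(0,0) (0,1) (1,0) (1,1) (1,2)] -> total=7
Click 4 (1,2) count=3: revealed 0 new [(none)] -> total=7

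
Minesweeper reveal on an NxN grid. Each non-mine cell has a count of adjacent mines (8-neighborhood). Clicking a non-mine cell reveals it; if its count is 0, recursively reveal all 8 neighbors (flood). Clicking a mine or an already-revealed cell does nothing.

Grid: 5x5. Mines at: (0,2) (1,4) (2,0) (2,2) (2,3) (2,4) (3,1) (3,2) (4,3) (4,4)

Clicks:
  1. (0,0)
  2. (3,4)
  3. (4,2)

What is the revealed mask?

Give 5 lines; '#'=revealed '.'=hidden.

Answer: ##...
##...
.....
....#
..#..

Derivation:
Click 1 (0,0) count=0: revealed 4 new [(0,0) (0,1) (1,0) (1,1)] -> total=4
Click 2 (3,4) count=4: revealed 1 new [(3,4)] -> total=5
Click 3 (4,2) count=3: revealed 1 new [(4,2)] -> total=6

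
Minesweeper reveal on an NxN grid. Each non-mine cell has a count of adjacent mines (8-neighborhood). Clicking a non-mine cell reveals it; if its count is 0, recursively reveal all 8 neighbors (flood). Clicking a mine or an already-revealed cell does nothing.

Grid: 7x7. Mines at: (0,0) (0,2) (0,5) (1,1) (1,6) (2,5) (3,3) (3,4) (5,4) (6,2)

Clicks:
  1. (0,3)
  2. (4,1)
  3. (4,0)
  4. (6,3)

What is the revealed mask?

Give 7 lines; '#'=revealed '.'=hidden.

Click 1 (0,3) count=1: revealed 1 new [(0,3)] -> total=1
Click 2 (4,1) count=0: revealed 14 new [(2,0) (2,1) (2,2) (3,0) (3,1) (3,2) (4,0) (4,1) (4,2) (5,0) (5,1) (5,2) (6,0) (6,1)] -> total=15
Click 3 (4,0) count=0: revealed 0 new [(none)] -> total=15
Click 4 (6,3) count=2: revealed 1 new [(6,3)] -> total=16

Answer: ...#...
.......
###....
###....
###....
###....
##.#...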